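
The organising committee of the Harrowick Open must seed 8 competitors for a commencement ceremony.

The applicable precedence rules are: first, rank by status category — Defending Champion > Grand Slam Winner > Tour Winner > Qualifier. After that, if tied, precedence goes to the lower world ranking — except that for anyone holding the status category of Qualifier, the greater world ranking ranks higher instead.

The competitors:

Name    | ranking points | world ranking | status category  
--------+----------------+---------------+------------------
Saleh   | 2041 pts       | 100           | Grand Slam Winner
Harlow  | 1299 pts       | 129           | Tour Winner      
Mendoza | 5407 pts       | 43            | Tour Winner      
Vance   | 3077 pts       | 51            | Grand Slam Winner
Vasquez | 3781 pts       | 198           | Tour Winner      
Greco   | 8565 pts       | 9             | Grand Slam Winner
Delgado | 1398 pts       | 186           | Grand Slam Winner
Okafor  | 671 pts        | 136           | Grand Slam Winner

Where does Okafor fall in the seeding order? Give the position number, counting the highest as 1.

4

By status category: Greco, Vance, Saleh, Okafor and Delgado (Grand Slam Winner); then Mendoza, Harlow and Vasquez (Tour Winner).
Among Greco, Vance, Saleh, Okafor and Delgado, by world ranking (lower first): Greco (9) before Vance (51) before Saleh (100) before Okafor (136) before Delgado (186).
Among Mendoza, Harlow and Vasquez, by world ranking (lower first): Mendoza (43) before Harlow (129) before Vasquez (198).
Order: Greco, Vance, Saleh, Okafor, Delgado, Mendoza, Harlow, Vasquez. So position 4.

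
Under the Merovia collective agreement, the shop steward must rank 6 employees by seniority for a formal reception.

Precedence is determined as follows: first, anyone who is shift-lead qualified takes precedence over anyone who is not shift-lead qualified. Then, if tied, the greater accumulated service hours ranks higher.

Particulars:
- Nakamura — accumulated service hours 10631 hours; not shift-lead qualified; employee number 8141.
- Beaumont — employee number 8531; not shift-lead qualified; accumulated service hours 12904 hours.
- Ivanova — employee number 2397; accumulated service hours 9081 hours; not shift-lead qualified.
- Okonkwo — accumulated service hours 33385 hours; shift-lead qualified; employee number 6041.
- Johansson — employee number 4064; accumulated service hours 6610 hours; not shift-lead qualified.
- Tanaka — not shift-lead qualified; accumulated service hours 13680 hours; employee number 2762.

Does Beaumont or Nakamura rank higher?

Beaumont

By the first rule: Okonkwo (shift-lead qualified); then Tanaka, Beaumont, Nakamura, Ivanova and Johansson (each not shift-lead qualified).
Among Tanaka, Beaumont, Nakamura, Ivanova and Johansson, by accumulated service hours (higher first): Tanaka (13680 hours) before Beaumont (12904 hours) before Nakamura (10631 hours) before Ivanova (9081 hours) before Johansson (6610 hours).
So Beaumont takes precedence.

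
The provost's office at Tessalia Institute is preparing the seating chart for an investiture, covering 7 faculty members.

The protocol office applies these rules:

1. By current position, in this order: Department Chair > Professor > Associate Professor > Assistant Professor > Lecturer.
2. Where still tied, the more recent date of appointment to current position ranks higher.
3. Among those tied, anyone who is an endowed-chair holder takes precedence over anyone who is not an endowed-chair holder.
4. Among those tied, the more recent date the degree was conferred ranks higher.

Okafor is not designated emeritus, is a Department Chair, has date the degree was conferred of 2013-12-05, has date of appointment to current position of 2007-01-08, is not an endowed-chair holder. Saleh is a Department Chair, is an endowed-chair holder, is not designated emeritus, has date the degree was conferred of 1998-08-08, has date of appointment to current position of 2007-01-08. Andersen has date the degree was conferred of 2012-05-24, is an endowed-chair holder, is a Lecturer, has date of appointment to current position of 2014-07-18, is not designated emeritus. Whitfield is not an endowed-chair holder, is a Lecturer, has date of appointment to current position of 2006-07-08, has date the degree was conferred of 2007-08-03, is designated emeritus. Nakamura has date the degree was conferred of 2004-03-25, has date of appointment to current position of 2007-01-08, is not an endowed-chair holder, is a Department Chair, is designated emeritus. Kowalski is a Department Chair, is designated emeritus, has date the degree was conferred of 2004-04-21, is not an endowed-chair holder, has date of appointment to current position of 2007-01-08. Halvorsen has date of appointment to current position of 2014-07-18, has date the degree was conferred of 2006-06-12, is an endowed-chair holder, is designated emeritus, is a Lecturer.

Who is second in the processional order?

By current position: Saleh, Okafor, Kowalski and Nakamura (Department Chair); then Andersen, Halvorsen and Whitfield (Lecturer).
Saleh, Okafor, Kowalski and Nakamura all have date of appointment to current position 2007-01-08, so the next rule applies.
Among Saleh, Okafor, Kowalski and Nakamura, an endowed-chair holder before not an endowed-chair holder: Saleh (an endowed-chair holder) before Okafor, Kowalski and Nakamura (not an endowed-chair holder).
Among Okafor, Kowalski and Nakamura, by date the degree was conferred (later first): Okafor (2013-12-05) before Kowalski (2004-04-21) before Nakamura (2004-03-25).
Among Andersen, Halvorsen and Whitfield, by date of appointment to current position (later first): Andersen and Halvorsen (2014-07-18) before Whitfield (2006-07-08).
Andersen and Halvorsen are each an endowed-chair holder, so the next rule applies.
Among Andersen and Halvorsen, by date the degree was conferred (later first): Andersen (2012-05-24) before Halvorsen (2006-06-12).
Order: Saleh, Okafor, Kowalski, Nakamura, Andersen, Halvorsen, Whitfield.

Okafor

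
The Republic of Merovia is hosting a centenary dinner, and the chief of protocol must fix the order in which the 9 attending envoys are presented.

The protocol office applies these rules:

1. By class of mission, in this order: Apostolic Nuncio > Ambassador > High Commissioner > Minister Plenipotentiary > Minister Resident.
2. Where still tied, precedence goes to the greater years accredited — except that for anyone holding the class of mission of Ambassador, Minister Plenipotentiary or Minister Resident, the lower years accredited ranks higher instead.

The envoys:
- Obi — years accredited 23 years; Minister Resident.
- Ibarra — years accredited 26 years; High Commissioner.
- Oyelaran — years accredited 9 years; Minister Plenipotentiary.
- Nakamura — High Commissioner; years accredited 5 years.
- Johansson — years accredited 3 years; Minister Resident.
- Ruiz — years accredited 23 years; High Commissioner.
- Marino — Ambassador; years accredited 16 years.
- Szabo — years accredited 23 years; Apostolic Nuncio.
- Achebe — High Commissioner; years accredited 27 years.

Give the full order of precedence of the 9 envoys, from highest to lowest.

By class of mission: Szabo (Apostolic Nuncio); then Marino (Ambassador); then Achebe, Ibarra, Ruiz and Nakamura (High Commissioner); then Oyelaran (Minister Plenipotentiary); then Johansson and Obi (Minister Resident).
Among Achebe, Ibarra, Ruiz and Nakamura, by years accredited (higher first): Achebe (27 years) before Ibarra (26 years) before Ruiz (23 years) before Nakamura (5 years).
Among Johansson and Obi, by years accredited (lower first) (reversed rule for this group): Johansson (3 years) before Obi (23 years).
Full order: Szabo, Marino, Achebe, Ibarra, Ruiz, Nakamura, Oyelaran, Johansson, Obi.

Szabo, Marino, Achebe, Ibarra, Ruiz, Nakamura, Oyelaran, Johansson, Obi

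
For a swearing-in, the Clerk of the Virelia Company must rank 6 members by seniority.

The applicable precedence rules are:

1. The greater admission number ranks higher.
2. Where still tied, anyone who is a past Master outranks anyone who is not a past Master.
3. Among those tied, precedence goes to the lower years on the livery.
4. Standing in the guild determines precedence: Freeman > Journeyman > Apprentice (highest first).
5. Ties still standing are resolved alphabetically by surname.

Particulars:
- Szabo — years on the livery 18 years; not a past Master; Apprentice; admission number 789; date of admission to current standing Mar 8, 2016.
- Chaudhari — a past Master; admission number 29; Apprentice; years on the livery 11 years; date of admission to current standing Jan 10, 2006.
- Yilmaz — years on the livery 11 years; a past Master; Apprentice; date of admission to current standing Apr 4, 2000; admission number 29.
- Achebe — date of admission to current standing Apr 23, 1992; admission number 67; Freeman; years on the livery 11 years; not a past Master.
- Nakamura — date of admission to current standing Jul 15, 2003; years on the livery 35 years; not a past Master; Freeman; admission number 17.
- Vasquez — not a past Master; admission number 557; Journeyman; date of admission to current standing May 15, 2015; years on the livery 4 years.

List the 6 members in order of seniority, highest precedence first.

By admission number (higher first): Szabo (789); then Vasquez (557); then Achebe (67); then Chaudhari and Yilmaz (both 29); then Nakamura (17).
Chaudhari and Yilmaz are each a past Master, so the next rule applies.
Chaudhari and Yilmaz both have years on the livery 11 years, so the next rule applies.
Chaudhari and Yilmaz are each Apprentice, so the next rule applies.
Among Chaudhari and Yilmaz, alphabetically by surname: Chaudhari before Yilmaz.
Full order: Szabo, Vasquez, Achebe, Chaudhari, Yilmaz, Nakamura.

Szabo, Vasquez, Achebe, Chaudhari, Yilmaz, Nakamura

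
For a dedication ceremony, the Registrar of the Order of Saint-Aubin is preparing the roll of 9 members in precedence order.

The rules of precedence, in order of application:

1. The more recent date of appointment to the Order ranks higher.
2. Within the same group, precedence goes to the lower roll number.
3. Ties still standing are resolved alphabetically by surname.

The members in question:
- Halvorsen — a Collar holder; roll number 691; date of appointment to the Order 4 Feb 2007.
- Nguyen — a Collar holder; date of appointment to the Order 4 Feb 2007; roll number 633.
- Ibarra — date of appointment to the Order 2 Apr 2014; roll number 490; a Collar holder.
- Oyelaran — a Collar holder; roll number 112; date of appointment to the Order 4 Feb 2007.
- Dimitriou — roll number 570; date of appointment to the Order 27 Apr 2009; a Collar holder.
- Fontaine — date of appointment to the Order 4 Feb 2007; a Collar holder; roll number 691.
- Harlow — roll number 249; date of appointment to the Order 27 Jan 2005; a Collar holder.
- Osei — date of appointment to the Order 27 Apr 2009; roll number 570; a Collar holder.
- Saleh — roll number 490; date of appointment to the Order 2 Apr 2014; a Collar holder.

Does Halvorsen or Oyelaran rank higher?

Oyelaran

By date of appointment to the Order (later first): Ibarra and Saleh (both 2 Apr 2014); then Dimitriou and Osei (both 27 Apr 2009); then Oyelaran, Nguyen, Fontaine and Halvorsen (each 4 Feb 2007); then Harlow (27 Jan 2005).
Ibarra and Saleh both have roll number 490, so the next rule applies.
Among Ibarra and Saleh, alphabetically by surname: Ibarra before Saleh.
Dimitriou and Osei both have roll number 570, so the next rule applies.
Among Dimitriou and Osei, alphabetically by surname: Dimitriou before Osei.
Among Oyelaran, Nguyen, Fontaine and Halvorsen, by roll number (lower first): Oyelaran (112) before Nguyen (633) before Fontaine and Halvorsen (691).
Among Fontaine and Halvorsen, alphabetically by surname: Fontaine before Halvorsen.
So Oyelaran takes precedence.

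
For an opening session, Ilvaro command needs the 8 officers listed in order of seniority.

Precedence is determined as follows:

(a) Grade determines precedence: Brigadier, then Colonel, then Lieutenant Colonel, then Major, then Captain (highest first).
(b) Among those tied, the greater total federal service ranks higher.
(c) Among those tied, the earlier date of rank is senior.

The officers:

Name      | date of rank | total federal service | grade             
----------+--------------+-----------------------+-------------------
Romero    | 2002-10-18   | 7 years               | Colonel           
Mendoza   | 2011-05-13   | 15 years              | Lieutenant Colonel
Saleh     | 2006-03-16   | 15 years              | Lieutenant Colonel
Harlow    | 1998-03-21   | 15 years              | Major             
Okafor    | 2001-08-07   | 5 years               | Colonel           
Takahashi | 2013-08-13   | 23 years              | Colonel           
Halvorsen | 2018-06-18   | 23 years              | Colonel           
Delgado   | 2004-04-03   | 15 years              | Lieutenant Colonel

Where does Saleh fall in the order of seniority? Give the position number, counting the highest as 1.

By grade: Takahashi, Halvorsen, Romero and Okafor (Colonel); then Delgado, Saleh and Mendoza (Lieutenant Colonel); then Harlow (Major).
Among Takahashi, Halvorsen, Romero and Okafor, by total federal service (higher first): Takahashi and Halvorsen (23 years) before Romero (7 years) before Okafor (5 years).
Among Takahashi and Halvorsen, by date of rank (earlier first): Takahashi (2013-08-13) before Halvorsen (2018-06-18).
Delgado, Saleh and Mendoza all have total federal service 15 years, so the next rule applies.
Among Delgado, Saleh and Mendoza, by date of rank (earlier first): Delgado (2004-04-03) before Saleh (2006-03-16) before Mendoza (2011-05-13).
Order: Takahashi, Halvorsen, Romero, Okafor, Delgado, Saleh, Mendoza, Harlow. So position 6.

6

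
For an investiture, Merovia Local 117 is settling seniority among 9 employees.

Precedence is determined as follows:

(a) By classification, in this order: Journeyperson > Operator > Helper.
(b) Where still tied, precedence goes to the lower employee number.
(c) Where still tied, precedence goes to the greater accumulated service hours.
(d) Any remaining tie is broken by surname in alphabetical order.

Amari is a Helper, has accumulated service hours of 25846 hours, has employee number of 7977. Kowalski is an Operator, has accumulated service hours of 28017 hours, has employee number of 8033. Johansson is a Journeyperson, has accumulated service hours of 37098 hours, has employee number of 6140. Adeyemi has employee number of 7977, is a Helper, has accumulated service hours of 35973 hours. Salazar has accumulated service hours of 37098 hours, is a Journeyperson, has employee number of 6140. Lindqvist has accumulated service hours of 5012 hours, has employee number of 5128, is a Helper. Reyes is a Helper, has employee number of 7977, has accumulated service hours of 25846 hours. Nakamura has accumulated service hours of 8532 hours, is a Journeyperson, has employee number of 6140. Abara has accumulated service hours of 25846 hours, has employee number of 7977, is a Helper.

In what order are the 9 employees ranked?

By classification: Johansson, Salazar and Nakamura (Journeyperson); then Kowalski (Operator); then Lindqvist, Adeyemi, Abara, Amari and Reyes (Helper).
Johansson, Salazar and Nakamura all have employee number 6140, so the next rule applies.
Among Johansson, Salazar and Nakamura, by accumulated service hours (higher first): Johansson and Salazar (37098 hours) before Nakamura (8532 hours).
Among Johansson and Salazar, alphabetically by surname: Johansson before Salazar.
Among Lindqvist, Adeyemi, Abara, Amari and Reyes, by employee number (lower first): Lindqvist (5128) before Adeyemi, Abara, Amari and Reyes (7977).
Among Adeyemi, Abara, Amari and Reyes, by accumulated service hours (higher first): Adeyemi (35973 hours) before Abara, Amari and Reyes (25846 hours).
Among Abara, Amari and Reyes, alphabetically by surname: Abara before Amari before Reyes.
Full order: Johansson, Salazar, Nakamura, Kowalski, Lindqvist, Adeyemi, Abara, Amari, Reyes.

Johansson, Salazar, Nakamura, Kowalski, Lindqvist, Adeyemi, Abara, Amari, Reyes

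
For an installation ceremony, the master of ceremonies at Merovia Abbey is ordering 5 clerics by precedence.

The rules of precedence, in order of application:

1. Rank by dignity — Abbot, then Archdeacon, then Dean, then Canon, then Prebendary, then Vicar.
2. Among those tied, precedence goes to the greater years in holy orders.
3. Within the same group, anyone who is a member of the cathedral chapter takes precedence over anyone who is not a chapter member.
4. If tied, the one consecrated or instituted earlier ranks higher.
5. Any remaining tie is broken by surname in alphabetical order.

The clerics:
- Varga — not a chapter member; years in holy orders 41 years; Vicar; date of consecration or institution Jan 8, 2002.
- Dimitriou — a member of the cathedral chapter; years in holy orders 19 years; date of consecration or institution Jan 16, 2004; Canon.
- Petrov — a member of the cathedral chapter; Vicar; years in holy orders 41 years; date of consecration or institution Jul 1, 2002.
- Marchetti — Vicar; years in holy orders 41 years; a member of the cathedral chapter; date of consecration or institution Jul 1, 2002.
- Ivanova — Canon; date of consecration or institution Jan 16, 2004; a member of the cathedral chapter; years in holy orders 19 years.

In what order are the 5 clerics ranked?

Dimitriou, Ivanova, Marchetti, Petrov, Varga

By dignity: Dimitriou and Ivanova (Canon); then Marchetti, Petrov and Varga (Vicar).
Dimitriou and Ivanova both have years in holy orders 19 years, so the next rule applies.
Dimitriou and Ivanova are each a member of the cathedral chapter, so the next rule applies.
Dimitriou and Ivanova both have date of consecration or institution Jan 16, 2004, so the next rule applies.
Among Dimitriou and Ivanova, alphabetically by surname: Dimitriou before Ivanova.
Marchetti, Petrov and Varga all have years in holy orders 41 years, so the next rule applies.
Among Marchetti, Petrov and Varga, a member of the cathedral chapter before not a chapter member: Marchetti and Petrov (a member of the cathedral chapter) before Varga (not a chapter member).
Marchetti and Petrov both have date of consecration or institution Jul 1, 2002, so the next rule applies.
Among Marchetti and Petrov, alphabetically by surname: Marchetti before Petrov.
Full order: Dimitriou, Ivanova, Marchetti, Petrov, Varga.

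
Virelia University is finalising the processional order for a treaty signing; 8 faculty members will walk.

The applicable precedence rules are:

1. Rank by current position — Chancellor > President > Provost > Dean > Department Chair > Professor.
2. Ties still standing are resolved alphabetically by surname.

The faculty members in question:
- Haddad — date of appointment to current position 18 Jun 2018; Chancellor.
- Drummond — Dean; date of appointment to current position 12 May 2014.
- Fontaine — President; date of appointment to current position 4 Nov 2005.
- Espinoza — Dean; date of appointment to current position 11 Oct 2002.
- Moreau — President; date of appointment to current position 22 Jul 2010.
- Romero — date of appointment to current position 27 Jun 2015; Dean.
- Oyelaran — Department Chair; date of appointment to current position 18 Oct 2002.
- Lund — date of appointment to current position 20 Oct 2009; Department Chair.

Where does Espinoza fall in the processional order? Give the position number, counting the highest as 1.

5

By current position: Haddad (Chancellor); then Fontaine and Moreau (President); then Drummond, Espinoza and Romero (Dean); then Lund and Oyelaran (Department Chair).
Among Fontaine and Moreau, alphabetically by surname: Fontaine before Moreau.
Among Drummond, Espinoza and Romero, alphabetically by surname: Drummond before Espinoza before Romero.
Among Lund and Oyelaran, alphabetically by surname: Lund before Oyelaran.
Order: Haddad, Fontaine, Moreau, Drummond, Espinoza, Romero, Lund, Oyelaran. So position 5.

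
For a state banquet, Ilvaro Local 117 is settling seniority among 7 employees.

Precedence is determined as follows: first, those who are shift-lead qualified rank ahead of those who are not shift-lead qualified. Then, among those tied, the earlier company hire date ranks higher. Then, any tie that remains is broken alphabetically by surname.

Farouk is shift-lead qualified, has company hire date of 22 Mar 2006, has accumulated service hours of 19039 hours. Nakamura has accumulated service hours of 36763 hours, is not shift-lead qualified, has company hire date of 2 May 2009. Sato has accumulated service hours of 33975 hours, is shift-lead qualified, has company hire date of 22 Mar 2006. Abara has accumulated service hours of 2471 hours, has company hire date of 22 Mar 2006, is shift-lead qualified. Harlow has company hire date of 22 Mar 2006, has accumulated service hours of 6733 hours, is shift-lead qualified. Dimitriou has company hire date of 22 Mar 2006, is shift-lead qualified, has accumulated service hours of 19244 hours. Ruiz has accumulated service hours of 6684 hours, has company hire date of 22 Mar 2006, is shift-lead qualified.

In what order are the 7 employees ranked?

By the first rule: Abara, Dimitriou, Farouk, Harlow, Ruiz and Sato (each shift-lead qualified); then Nakamura (not shift-lead qualified).
Abara, Dimitriou, Farouk, Harlow, Ruiz and Sato all have company hire date 22 Mar 2006, so the next rule applies.
Among Abara, Dimitriou, Farouk, Harlow, Ruiz and Sato, alphabetically by surname: Abara before Dimitriou before Farouk before Harlow before Ruiz before Sato.
Full order: Abara, Dimitriou, Farouk, Harlow, Ruiz, Sato, Nakamura.

Abara, Dimitriou, Farouk, Harlow, Ruiz, Sato, Nakamura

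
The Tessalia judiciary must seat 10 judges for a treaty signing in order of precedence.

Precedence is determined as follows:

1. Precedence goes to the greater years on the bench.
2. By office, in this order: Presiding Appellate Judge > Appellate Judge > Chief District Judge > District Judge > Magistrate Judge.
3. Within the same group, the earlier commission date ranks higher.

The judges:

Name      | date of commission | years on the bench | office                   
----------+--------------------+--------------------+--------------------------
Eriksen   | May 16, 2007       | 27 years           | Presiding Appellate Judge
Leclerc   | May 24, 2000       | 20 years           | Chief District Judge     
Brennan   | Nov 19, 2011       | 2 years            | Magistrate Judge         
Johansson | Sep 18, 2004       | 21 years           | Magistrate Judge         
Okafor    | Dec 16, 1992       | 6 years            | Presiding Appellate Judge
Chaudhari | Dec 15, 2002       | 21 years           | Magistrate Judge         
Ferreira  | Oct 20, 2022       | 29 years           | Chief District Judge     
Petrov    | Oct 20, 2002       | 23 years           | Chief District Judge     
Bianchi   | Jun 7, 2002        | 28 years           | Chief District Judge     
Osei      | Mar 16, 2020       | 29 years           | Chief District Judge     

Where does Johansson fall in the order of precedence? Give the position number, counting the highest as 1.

7

By years on the bench (higher first): Osei and Ferreira (both 29 years); then Bianchi (28 years); then Eriksen (27 years); then Petrov (23 years); then Chaudhari and Johansson (both 21 years); then Leclerc (20 years); then Okafor (6 years); then Brennan (2 years).
Osei and Ferreira are each Chief District Judge, so the next rule applies.
Among Osei and Ferreira, by date of commission (earlier first): Osei (Mar 16, 2020) before Ferreira (Oct 20, 2022).
Chaudhari and Johansson are each Magistrate Judge, so the next rule applies.
Among Chaudhari and Johansson, by date of commission (earlier first): Chaudhari (Dec 15, 2002) before Johansson (Sep 18, 2004).
Order: Osei, Ferreira, Bianchi, Eriksen, Petrov, Chaudhari, Johansson, Leclerc, Okafor, Brennan. So position 7.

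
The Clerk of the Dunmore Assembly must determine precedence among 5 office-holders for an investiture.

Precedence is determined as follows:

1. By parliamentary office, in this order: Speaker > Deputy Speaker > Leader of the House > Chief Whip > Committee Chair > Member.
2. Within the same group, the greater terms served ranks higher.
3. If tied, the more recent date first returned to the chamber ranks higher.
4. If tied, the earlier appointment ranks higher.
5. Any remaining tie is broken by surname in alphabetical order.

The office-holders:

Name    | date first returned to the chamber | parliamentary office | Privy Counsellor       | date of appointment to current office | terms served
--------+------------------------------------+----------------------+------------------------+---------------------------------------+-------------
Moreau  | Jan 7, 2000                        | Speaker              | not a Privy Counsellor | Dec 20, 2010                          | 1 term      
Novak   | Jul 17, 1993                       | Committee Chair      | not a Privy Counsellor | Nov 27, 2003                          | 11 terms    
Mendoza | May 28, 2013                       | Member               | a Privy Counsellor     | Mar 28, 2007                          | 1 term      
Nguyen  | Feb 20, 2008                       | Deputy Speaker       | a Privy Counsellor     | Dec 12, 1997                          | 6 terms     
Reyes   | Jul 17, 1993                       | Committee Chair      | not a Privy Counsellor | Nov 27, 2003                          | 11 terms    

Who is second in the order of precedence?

By parliamentary office: Moreau (Speaker); then Nguyen (Deputy Speaker); then Novak and Reyes (Committee Chair); then Mendoza (Member).
Novak and Reyes both have terms served 11 terms, so the next rule applies.
Novak and Reyes both have date first returned to the chamber Jul 17, 1993, so the next rule applies.
Novak and Reyes both have date of appointment to current office Nov 27, 2003, so the next rule applies.
Among Novak and Reyes, alphabetically by surname: Novak before Reyes.
Order: Moreau, Nguyen, Novak, Reyes, Mendoza.

Nguyen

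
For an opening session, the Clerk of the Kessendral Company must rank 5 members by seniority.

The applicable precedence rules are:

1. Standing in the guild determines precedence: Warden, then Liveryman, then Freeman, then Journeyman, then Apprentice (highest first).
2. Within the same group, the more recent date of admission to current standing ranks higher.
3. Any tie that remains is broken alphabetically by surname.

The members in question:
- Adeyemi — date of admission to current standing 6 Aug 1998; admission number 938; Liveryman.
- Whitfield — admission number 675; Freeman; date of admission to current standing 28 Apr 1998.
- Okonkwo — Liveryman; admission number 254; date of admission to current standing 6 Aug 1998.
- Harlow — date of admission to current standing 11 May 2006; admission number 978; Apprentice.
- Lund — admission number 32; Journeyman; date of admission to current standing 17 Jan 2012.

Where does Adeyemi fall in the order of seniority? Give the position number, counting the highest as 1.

By standing in the guild: Adeyemi and Okonkwo (Liveryman); then Whitfield (Freeman); then Lund (Journeyman); then Harlow (Apprentice).
Adeyemi and Okonkwo both have date of admission to current standing 6 Aug 1998, so the next rule applies.
Among Adeyemi and Okonkwo, alphabetically by surname: Adeyemi before Okonkwo.
Order: Adeyemi, Okonkwo, Whitfield, Lund, Harlow. So position 1.

1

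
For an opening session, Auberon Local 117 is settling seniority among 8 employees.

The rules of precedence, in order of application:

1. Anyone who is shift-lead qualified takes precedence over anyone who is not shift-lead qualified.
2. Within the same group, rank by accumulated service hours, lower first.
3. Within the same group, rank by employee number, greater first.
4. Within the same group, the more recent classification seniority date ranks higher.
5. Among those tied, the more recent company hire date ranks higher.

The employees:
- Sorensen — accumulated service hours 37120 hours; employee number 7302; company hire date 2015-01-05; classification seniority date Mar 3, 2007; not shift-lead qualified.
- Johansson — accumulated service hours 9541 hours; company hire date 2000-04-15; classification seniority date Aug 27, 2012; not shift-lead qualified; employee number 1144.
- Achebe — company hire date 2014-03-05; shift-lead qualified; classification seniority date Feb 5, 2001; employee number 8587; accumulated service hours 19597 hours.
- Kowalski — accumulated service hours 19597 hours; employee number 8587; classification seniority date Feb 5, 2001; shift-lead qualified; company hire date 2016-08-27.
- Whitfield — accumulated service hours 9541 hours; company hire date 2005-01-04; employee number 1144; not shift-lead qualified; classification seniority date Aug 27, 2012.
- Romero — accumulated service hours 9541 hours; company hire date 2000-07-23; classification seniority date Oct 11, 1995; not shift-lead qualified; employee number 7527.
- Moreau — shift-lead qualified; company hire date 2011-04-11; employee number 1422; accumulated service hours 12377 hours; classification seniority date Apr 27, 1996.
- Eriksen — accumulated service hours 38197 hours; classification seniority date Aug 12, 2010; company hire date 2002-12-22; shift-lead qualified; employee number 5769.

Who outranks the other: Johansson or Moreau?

By the first rule: Moreau, Kowalski, Achebe and Eriksen (each shift-lead qualified); then Romero, Whitfield, Johansson and Sorensen (each not shift-lead qualified).
Among Moreau, Kowalski, Achebe and Eriksen, by accumulated service hours (lower first): Moreau (12377 hours) before Kowalski and Achebe (19597 hours) before Eriksen (38197 hours).
Kowalski and Achebe both have employee number 8587, so the next rule applies.
Kowalski and Achebe both have classification seniority date Feb 5, 2001, so the next rule applies.
Among Kowalski and Achebe, by company hire date (later first): Kowalski (2016-08-27) before Achebe (2014-03-05).
Among Romero, Whitfield, Johansson and Sorensen, by accumulated service hours (lower first): Romero, Whitfield and Johansson (9541 hours) before Sorensen (37120 hours).
Among Romero, Whitfield and Johansson, by employee number (higher first): Romero (7527) before Whitfield and Johansson (1144).
Whitfield and Johansson both have classification seniority date Aug 27, 2012, so the next rule applies.
Among Whitfield and Johansson, by company hire date (later first): Whitfield (2005-01-04) before Johansson (2000-04-15).
So Moreau takes precedence.

Moreau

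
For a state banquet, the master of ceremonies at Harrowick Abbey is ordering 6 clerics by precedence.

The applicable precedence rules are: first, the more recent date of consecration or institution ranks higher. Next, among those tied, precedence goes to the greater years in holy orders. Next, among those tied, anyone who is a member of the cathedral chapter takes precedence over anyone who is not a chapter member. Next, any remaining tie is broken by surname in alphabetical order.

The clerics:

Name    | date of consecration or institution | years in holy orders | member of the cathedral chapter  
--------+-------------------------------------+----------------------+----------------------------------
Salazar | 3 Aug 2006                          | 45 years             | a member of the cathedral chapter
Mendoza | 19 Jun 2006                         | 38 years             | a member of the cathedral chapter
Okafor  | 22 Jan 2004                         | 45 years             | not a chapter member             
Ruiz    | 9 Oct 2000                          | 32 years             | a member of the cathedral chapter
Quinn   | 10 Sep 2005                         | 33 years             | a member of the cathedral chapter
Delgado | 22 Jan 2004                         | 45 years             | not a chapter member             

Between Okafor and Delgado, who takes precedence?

By date of consecration or institution (later first): Salazar (3 Aug 2006); then Mendoza (19 Jun 2006); then Quinn (10 Sep 2005); then Delgado and Okafor (both 22 Jan 2004); then Ruiz (9 Oct 2000).
Delgado and Okafor both have years in holy orders 45 years, so the next rule applies.
Delgado and Okafor are each not a chapter member, so the next rule applies.
Among Delgado and Okafor, alphabetically by surname: Delgado before Okafor.
So Delgado takes precedence.

Delgado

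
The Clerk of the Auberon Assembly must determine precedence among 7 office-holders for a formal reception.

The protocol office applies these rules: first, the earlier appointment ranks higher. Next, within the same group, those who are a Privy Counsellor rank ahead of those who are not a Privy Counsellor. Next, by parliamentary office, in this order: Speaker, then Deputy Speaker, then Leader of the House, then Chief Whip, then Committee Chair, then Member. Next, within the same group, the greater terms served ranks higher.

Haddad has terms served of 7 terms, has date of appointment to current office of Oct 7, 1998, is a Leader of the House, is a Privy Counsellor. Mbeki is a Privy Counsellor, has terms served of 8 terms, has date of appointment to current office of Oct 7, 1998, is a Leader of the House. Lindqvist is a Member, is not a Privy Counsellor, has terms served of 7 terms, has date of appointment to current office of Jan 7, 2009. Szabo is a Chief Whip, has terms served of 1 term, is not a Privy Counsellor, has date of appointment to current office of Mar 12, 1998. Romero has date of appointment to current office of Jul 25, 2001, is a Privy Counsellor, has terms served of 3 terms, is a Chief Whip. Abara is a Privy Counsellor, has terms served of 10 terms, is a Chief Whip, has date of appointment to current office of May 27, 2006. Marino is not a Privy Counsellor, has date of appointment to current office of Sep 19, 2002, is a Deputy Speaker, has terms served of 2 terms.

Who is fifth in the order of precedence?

By date of appointment to current office (earlier first): Szabo (Mar 12, 1998); then Mbeki and Haddad (both Oct 7, 1998); then Romero (Jul 25, 2001); then Marino (Sep 19, 2002); then Abara (May 27, 2006); then Lindqvist (Jan 7, 2009).
Mbeki and Haddad are each a Privy Counsellor, so the next rule applies.
Mbeki and Haddad are each Leader of the House, so the next rule applies.
Among Mbeki and Haddad, by terms served (higher first): Mbeki (8 terms) before Haddad (7 terms).
Order: Szabo, Mbeki, Haddad, Romero, Marino, Abara, Lindqvist.

Marino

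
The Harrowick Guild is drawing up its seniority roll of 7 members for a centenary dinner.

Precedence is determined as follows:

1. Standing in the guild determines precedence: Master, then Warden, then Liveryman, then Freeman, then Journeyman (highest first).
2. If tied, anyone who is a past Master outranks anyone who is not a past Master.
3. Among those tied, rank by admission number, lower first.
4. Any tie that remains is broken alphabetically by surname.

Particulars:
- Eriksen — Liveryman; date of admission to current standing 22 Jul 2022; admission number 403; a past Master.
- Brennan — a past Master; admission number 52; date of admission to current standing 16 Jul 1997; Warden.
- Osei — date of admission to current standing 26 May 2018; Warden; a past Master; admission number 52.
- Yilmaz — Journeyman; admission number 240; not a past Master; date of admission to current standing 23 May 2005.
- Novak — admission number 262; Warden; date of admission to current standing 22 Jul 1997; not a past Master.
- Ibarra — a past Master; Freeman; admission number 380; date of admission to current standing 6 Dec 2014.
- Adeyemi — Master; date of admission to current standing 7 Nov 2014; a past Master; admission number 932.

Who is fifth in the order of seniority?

Eriksen

By standing in the guild: Adeyemi (Master); then Brennan, Osei and Novak (Warden); then Eriksen (Liveryman); then Ibarra (Freeman); then Yilmaz (Journeyman).
Among Brennan, Osei and Novak, a past Master before not a past Master: Brennan and Osei (a past Master) before Novak (not a past Master).
Brennan and Osei both have admission number 52, so the next rule applies.
Among Brennan and Osei, alphabetically by surname: Brennan before Osei.
Order: Adeyemi, Brennan, Osei, Novak, Eriksen, Ibarra, Yilmaz.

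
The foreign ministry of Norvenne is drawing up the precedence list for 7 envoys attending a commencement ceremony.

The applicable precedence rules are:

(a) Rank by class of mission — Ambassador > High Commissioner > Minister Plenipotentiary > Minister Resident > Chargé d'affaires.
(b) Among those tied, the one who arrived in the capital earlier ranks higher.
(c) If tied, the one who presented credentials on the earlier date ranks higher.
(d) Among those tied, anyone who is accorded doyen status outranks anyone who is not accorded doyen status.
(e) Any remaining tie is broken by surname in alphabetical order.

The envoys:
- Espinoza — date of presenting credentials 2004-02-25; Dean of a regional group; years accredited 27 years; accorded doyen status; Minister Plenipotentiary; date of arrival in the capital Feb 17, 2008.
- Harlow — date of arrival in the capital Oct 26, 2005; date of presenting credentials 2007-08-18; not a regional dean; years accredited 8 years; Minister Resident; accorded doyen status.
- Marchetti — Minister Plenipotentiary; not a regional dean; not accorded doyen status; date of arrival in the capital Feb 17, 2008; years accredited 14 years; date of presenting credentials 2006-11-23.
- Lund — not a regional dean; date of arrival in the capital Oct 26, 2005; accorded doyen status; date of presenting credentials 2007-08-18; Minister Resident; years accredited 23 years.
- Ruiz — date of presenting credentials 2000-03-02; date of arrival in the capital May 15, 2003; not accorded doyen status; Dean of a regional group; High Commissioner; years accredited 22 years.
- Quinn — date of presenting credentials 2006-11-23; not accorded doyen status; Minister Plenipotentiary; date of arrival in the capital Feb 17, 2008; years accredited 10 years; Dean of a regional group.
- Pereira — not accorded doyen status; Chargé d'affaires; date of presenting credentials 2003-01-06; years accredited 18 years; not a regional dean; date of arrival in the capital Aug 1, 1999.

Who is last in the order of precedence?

Pereira

By class of mission: Ruiz (High Commissioner); then Espinoza, Marchetti and Quinn (Minister Plenipotentiary); then Harlow and Lund (Minister Resident); then Pereira (Chargé d'affaires).
Espinoza, Marchetti and Quinn all have date of arrival in the capital Feb 17, 2008, so the next rule applies.
Among Espinoza, Marchetti and Quinn, by date of presenting credentials (earlier first): Espinoza (2004-02-25) before Marchetti and Quinn (2006-11-23).
Marchetti and Quinn are each not accorded doyen status, so the next rule applies.
Among Marchetti and Quinn, alphabetically by surname: Marchetti before Quinn.
Harlow and Lund both have date of arrival in the capital Oct 26, 2005, so the next rule applies.
Harlow and Lund both have date of presenting credentials 2007-08-18, so the next rule applies.
Harlow and Lund are each accorded doyen status, so the next rule applies.
Among Harlow and Lund, alphabetically by surname: Harlow before Lund.
Order: Ruiz, Espinoza, Marchetti, Quinn, Harlow, Lund, Pereira.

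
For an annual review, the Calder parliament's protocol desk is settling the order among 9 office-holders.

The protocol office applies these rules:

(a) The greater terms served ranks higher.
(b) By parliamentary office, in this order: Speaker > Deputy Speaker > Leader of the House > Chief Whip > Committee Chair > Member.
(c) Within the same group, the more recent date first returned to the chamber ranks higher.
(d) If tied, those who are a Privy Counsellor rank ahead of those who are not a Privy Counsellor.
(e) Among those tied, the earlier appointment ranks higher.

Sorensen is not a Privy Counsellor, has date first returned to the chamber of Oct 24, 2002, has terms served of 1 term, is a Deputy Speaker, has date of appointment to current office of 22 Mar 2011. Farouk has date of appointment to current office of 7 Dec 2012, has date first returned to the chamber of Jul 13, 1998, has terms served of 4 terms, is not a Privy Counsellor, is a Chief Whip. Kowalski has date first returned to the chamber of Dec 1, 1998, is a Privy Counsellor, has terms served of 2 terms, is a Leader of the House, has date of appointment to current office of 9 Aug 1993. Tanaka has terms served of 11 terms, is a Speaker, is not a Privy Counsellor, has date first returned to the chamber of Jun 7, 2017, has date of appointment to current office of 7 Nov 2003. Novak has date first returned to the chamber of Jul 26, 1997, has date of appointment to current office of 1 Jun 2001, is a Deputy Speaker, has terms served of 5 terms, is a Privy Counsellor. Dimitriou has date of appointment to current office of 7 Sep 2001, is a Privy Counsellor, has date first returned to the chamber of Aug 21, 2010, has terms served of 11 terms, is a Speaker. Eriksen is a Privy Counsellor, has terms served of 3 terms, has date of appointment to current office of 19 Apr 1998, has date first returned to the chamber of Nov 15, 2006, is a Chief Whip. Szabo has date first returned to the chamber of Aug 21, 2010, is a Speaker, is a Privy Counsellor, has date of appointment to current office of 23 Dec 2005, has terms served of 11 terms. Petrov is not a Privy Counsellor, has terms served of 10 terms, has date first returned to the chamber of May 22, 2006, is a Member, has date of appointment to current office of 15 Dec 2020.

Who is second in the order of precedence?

Dimitriou

By terms served (higher first): Tanaka, Dimitriou and Szabo (each 11 terms); then Petrov (10 terms); then Novak (5 terms); then Farouk (4 terms); then Eriksen (3 terms); then Kowalski (2 terms); then Sorensen (1 term).
Tanaka, Dimitriou and Szabo are each Speaker, so the next rule applies.
Among Tanaka, Dimitriou and Szabo, by date first returned to the chamber (later first): Tanaka (Jun 7, 2017) before Dimitriou and Szabo (Aug 21, 2010).
Dimitriou and Szabo are each a Privy Counsellor, so the next rule applies.
Among Dimitriou and Szabo, by date of appointment to current office (earlier first): Dimitriou (7 Sep 2001) before Szabo (23 Dec 2005).
Order: Tanaka, Dimitriou, Szabo, Petrov, Novak, Farouk, Eriksen, Kowalski, Sorensen.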